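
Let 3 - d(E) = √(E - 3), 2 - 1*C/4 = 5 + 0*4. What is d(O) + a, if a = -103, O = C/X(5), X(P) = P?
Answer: -100 - 3*I*√15/5 ≈ -100.0 - 2.3238*I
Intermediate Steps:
C = -12 (C = 8 - 4*(5 + 0*4) = 8 - 4*(5 + 0) = 8 - 4*5 = 8 - 20 = -12)
O = -12/5 ≈ -2.4000
d(E) = 3 - √(-3 + E) (d(E) = 3 - √(E - 3) = 3 - √(-3 + E))
d(O) + a = (3 - √(-3 - 12/5)) - 103 = (3 - √(-27/5)) - 103 = (3 - 3*I*√15/5) - 103 = -100 - 3*I*√15/5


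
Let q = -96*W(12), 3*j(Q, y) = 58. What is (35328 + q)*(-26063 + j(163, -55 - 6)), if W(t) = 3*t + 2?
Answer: -825063360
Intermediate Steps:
W(t) = 2 + 3*t
j(Q, y) = 58/3 (j(Q, y) = (⅓)*58 = 58/3)
q = -3648 (q = -96*(2 + 3*12) = -96*(2 + 36) = -96*38 = -3648)
(35328 + q)*(-26063 + j(163, -55 - 6)) = (35328 - 3648)*(-26063 + 58/3) = 31680*(-78131/3) = -825063360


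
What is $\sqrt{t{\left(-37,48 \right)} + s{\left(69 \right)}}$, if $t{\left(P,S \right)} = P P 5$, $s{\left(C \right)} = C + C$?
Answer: $\sqrt{6983} \approx 83.564$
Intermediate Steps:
$s{\left(C \right)} = 2 C$
$t{\left(P,S \right)} = 5 P^{2}$ ($t{\left(P,S \right)} = P^{2} \cdot 5 = 5 P^{2}$)
$\sqrt{t{\left(-37,48 \right)} + s{\left(69 \right)}} = \sqrt{5 \left(-37\right)^{2} + 2 \cdot 69} = \sqrt{5 \cdot 1369 + 138} = \sqrt{6845 + 138} = \sqrt{6983}$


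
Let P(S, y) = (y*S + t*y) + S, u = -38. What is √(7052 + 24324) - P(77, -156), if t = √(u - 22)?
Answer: 11935 + 4*√1961 + 312*I*√15 ≈ 12112.0 + 1208.4*I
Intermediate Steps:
t = 2*I*√15 (t = √(-38 - 22) = √(-60) = 2*I*√15 ≈ 7.746*I)
P(S, y) = S + S*y + 2*I*y*√15 (P(S, y) = (y*S + (2*I*√15)*y) + S = (S*y + 2*I*y*√15) + S = S + S*y + 2*I*y*√15)
√(7052 + 24324) - P(77, -156) = √(7052 + 24324) - (77 + 77*(-156) + 2*I*(-156)*√15) = √31376 - (77 - 12012 - 312*I*√15) = 4*√1961 - (-11935 - 312*I*√15) = 4*√1961 + (11935 + 312*I*√15) = 11935 + 4*√1961 + 312*I*√15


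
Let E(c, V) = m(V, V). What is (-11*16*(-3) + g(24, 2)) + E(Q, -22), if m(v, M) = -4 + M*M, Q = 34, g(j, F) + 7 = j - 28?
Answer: 997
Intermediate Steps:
g(j, F) = -35 + j (g(j, F) = -7 + (j - 28) = -7 + (-28 + j) = -35 + j)
m(v, M) = -4 + M²
E(c, V) = -4 + V²
(-11*16*(-3) + g(24, 2)) + E(Q, -22) = (-11*16*(-3) + (-35 + 24)) + (-4 + (-22)²) = (-176*(-3) - 11) + (-4 + 484) = (528 - 11) + 480 = 517 + 480 = 997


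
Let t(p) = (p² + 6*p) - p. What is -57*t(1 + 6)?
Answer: -4788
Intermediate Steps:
t(p) = p² + 5*p
-57*t(1 + 6) = -57*(1 + 6)*(5 + (1 + 6)) = -399*(5 + 7) = -399*12 = -57*84 = -4788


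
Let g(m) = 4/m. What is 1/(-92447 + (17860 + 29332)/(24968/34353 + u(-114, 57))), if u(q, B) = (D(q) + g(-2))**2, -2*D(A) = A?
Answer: -103942793/9607578197695 ≈ -1.0819e-5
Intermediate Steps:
D(A) = -A/2
u(q, B) = (-2 - q/2)**2 (u(q, B) = (-q/2 + 4/(-2))**2 = (-q/2 + 4*(-1/2))**2 = (-q/2 - 2)**2 = (-2 - q/2)**2)
1/(-92447 + (17860 + 29332)/(24968/34353 + u(-114, 57))) = 1/(-92447 + (17860 + 29332)/(24968/34353 + (4 - 114)**2/4)) = 1/(-92447 + 47192/(24968*(1/34353) + (1/4)*(-110)**2)) = 1/(-92447 + 47192/(24968/34353 + (1/4)*12100)) = 1/(-92447 + 47192/(24968/34353 + 3025)) = 1/(-92447 + 47192/(103942793/34353)) = 1/(-92447 + 47192*(34353/103942793)) = 1/(-92447 + 1621186776/103942793) = 1/(-9607578197695/103942793) = -103942793/9607578197695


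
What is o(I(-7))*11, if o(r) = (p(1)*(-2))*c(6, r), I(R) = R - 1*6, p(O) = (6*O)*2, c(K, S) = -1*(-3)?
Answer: -792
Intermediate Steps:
c(K, S) = 3
p(O) = 12*O
I(R) = -6 + R (I(R) = R - 6 = -6 + R)
o(r) = -72 (o(r) = ((12*1)*(-2))*3 = (12*(-2))*3 = -24*3 = -72)
o(I(-7))*11 = -72*11 = -792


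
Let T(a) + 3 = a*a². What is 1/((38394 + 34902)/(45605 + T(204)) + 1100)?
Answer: 4267633/4694432948 ≈ 0.00090908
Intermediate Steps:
T(a) = -3 + a³ (T(a) = -3 + a*a² = -3 + a³)
1/((38394 + 34902)/(45605 + T(204)) + 1100) = 1/((38394 + 34902)/(45605 + (-3 + 204³)) + 1100) = 1/(73296/(45605 + (-3 + 8489664)) + 1100) = 1/(73296/(45605 + 8489661) + 1100) = 1/(73296/8535266 + 1100) = 1/(73296*(1/8535266) + 1100) = 1/(36648/4267633 + 1100) = 1/(4694432948/4267633) = 4267633/4694432948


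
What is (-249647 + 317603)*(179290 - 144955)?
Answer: 2333269260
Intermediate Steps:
(-249647 + 317603)*(179290 - 144955) = 67956*34335 = 2333269260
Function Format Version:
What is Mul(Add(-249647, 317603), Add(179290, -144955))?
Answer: 2333269260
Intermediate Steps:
Mul(Add(-249647, 317603), Add(179290, -144955)) = Mul(67956, 34335) = 2333269260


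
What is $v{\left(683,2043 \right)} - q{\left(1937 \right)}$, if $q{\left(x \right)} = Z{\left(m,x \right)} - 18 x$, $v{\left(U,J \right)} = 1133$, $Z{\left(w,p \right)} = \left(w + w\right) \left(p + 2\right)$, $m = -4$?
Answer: $51511$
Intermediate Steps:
$Z{\left(w,p \right)} = 2 w \left(2 + p\right)$
$q{\left(x \right)} = -16 - 26 x$ ($q{\left(x \right)} = 2 \left(-4\right) \left(2 + x\right) - 18 x = \left(-16 - 8 x\right) - 18 x = -16 - 26 x$)
$v{\left(683,2043 \right)} - q{\left(1937 \right)} = 1133 - \left(-16 - 50362\right) = 1133 - -50378 = 1133 + 50378 = 51511$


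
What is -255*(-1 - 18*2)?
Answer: 9435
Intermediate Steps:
-255*(-1 - 18*2) = -255*(-1 - 36) = -255*(-37) = 9435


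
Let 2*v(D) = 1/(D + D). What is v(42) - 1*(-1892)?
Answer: 317857/168 ≈ 1892.0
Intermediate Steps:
v(D) = 1/(4*D) (v(D) = 1/(2*(D + D)) = 1/(2*((2*D))) = (1/(2*D))/2 = 1/(4*D))
v(42) - 1*(-1892) = (¼)/42 - 1*(-1892) = (¼)*(1/42) + 1892 = 1/168 + 1892 = 317857/168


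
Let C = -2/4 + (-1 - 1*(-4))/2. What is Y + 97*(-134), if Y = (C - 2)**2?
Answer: -12997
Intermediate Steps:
C = 1 (C = -2*1/4 + (-1 + 4)*(1/2) = -1/2 + 3*(1/2) = -1/2 + 3/2 = 1)
Y = 1 (Y = (1 - 2)**2 = (-1)**2 = 1)
Y + 97*(-134) = 1 + 97*(-134) = 1 - 12998 = -12997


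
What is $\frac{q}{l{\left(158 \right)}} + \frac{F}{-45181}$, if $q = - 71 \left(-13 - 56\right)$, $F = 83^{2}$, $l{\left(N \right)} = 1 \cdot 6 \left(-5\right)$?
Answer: $- \frac{73849463}{451810} \approx -163.45$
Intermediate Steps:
$l{\left(N \right)} = -30$ ($l{\left(N \right)} = 6 \left(-5\right) = -30$)
$F = 6889$
$q = 4899$ ($q = \left(-71\right) \left(-69\right) = 4899$)
$\frac{q}{l{\left(158 \right)}} + \frac{F}{-45181} = \frac{4899}{-30} + \frac{6889}{-45181} = 4899 \left(- \frac{1}{30}\right) + 6889 \left(- \frac{1}{45181}\right) = - \frac{1633}{10} - \frac{6889}{45181} = - \frac{73849463}{451810}$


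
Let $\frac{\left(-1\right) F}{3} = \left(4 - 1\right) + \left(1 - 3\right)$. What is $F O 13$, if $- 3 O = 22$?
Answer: $286$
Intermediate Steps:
$F = -3$ ($F = - 3 \left(\left(4 - 1\right) + \left(1 - 3\right)\right) = - 3 \left(3 + \left(1 - 3\right)\right) = - 3 \left(3 - 2\right) = \left(-3\right) 1 = -3$)
$O = - \frac{22}{3}$ ($O = \left(- \frac{1}{3}\right) 22 = - \frac{22}{3} \approx -7.3333$)
$F O 13 = \left(-3\right) \left(- \frac{22}{3}\right) 13 = 22 \cdot 13 = 286$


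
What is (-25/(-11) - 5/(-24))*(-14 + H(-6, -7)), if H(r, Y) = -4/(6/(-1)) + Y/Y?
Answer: -24235/792 ≈ -30.600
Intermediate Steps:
H(r, Y) = 5/3 (H(r, Y) = -4/(6*(-1)) + 1 = -4/(-6) + 1 = -4*(-1/6) + 1 = 2/3 + 1 = 5/3)
(-25/(-11) - 5/(-24))*(-14 + H(-6, -7)) = (-25/(-11) - 5/(-24))*(-14 + 5/3) = (-25*(-1/11) - 5*(-1/24))*(-37/3) = (25/11 + 5/24)*(-37/3) = (655/264)*(-37/3) = -24235/792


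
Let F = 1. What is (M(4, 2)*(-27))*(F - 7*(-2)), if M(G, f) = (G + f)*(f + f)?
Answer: -9720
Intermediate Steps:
M(G, f) = 2*f*(G + f) (M(G, f) = (G + f)*(2*f) = 2*f*(G + f))
(M(4, 2)*(-27))*(F - 7*(-2)) = ((2*2*(4 + 2))*(-27))*(1 - 7*(-2)) = ((2*2*6)*(-27))*(1 - 1*(-14)) = (24*(-27))*(1 + 14) = -648*15 = -9720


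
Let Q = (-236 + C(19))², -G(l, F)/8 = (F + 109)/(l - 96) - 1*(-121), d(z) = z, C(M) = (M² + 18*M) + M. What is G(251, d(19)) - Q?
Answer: -36761444/155 ≈ -2.3717e+5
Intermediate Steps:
C(M) = M² + 19*M
G(l, F) = -968 - 8*(109 + F)/(-96 + l) (G(l, F) = -8*((F + 109)/(l - 96) - 1*(-121)) = -8*((109 + F)/(-96 + l) + 121) = -8*(121 + (109 + F)/(-96 + l)) = -968 - 8*(109 + F)/(-96 + l))
Q = 236196 (Q = (-236 + 19*(19 + 19))² = (-236 + 19*38)² = (-236 + 722)² = 486² = 236196)
G(251, d(19)) - Q = 8*(11507 - 1*19 - 121*251)/(-96 + 251) - 1*236196 = 8*(11507 - 19 - 30371)/155 - 236196 = 8*(1/155)*(-18883) - 236196 = -151064/155 - 236196 = -36761444/155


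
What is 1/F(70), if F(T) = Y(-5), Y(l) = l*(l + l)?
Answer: 1/50 ≈ 0.020000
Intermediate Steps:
Y(l) = 2*l**2 (Y(l) = l*(2*l) = 2*l**2)
F(T) = 50 (F(T) = 2*(-5)**2 = 2*25 = 50)
1/F(70) = 1/50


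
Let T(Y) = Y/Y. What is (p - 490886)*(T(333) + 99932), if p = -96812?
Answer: -58730424234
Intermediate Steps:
T(Y) = 1
(p - 490886)*(T(333) + 99932) = (-96812 - 490886)*(1 + 99932) = -587698*99933 = -58730424234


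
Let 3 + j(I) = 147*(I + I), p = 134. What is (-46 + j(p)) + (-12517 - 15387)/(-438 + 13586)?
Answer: 129326613/3287 ≈ 39345.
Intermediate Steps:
j(I) = -3 + 294*I (j(I) = -3 + 147*(I + I) = -3 + 147*(2*I) = -3 + 294*I)
(-46 + j(p)) + (-12517 - 15387)/(-438 + 13586) = (-46 + (-3 + 294*134)) + (-12517 - 15387)/(-438 + 13586) = (-46 + (-3 + 39396)) - 27904/13148 = (-46 + 39393) - 27904*1/13148 = 39347 - 6976/3287 = 129326613/3287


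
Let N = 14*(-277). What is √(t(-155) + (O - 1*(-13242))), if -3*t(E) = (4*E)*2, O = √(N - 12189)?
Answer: √(122898 + 9*I*√16067)/3 ≈ 116.86 + 0.54235*I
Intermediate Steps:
N = -3878
O = I*√16067 (O = √(-3878 - 12189) = √(-16067) = I*√16067 ≈ 126.76*I)
t(E) = -8*E/3 (t(E) = -4*E*2/3 = -8*E/3)
√(t(-155) + (O - 1*(-13242))) = √(-8/3*(-155) + (I*√16067 - 1*(-13242))) = √(1240/3 + (I*√16067 + 13242)) = √(1240/3 + (13242 + I*√16067)) = √(40966/3 + I*√16067)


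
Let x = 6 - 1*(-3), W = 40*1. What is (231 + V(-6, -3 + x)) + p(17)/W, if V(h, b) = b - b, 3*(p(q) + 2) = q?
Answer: 27731/120 ≈ 231.09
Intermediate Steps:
p(q) = -2 + q/3
W = 40
x = 9 (x = 6 + 3 = 9)
V(h, b) = 0
(231 + V(-6, -3 + x)) + p(17)/W = (231 + 0) + (-2 + (1/3)*17)/40 = 231 + (-2 + 17/3)*(1/40) = 231 + (11/3)*(1/40) = 231 + 11/120 = 27731/120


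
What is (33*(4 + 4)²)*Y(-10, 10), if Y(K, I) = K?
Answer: -21120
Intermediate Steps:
(33*(4 + 4)²)*Y(-10, 10) = (33*(4 + 4)²)*(-10) = (33*8²)*(-10) = (33*64)*(-10) = 2112*(-10) = -21120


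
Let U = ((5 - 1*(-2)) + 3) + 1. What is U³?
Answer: 1331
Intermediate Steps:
U = 11 (U = ((5 + 2) + 3) + 1 = (7 + 3) + 1 = 10 + 1 = 11)
U³ = 11³ = 1331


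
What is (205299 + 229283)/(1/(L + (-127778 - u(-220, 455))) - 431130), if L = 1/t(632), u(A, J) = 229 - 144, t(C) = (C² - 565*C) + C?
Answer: -1194022799002517/1184538359488643 ≈ -1.0080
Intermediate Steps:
t(C) = C² - 564*C
u(A, J) = 85
L = 1/42976 (L = 1/(632*(-564 + 632)) = 1/(632*68) = 1/42976 ≈ 2.3269e-5)
(205299 + 229283)/(1/(L + (-127778 - u(-220, 455))) - 431130) = (205299 + 229283)/(1/(1/42976 + (-127778 - 1*85)) - 431130) = 434582/(1/(1/42976 + (-127778 - 85)) - 431130) = 434582/(1/(1/42976 - 127863) - 431130) = 434582/(1/(-5495040287/42976) - 431130) = 434582/(-42976/5495040287 - 431130) = 434582/(-2369076718977286/5495040287) = 434582*(-5495040287/2369076718977286) = -1194022799002517/1184538359488643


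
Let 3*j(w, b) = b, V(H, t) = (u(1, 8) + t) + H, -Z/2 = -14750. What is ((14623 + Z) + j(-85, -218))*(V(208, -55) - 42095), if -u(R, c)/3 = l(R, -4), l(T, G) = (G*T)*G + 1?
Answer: -5549416943/3 ≈ -1.8498e+9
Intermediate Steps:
l(T, G) = 1 + T*G² (l(T, G) = T*G² + 1 = 1 + T*G²)
u(R, c) = -3 - 48*R (u(R, c) = -3*(1 + R*(-4)²) = -3*(1 + R*16) = -3*(1 + 16*R) = -3 - 48*R)
Z = 29500 (Z = -2*(-14750) = 29500)
V(H, t) = -51 + H + t (V(H, t) = ((-3 - 48*1) + t) + H = ((-3 - 48) + t) + H = (-51 + t) + H = -51 + H + t)
j(w, b) = b/3
((14623 + Z) + j(-85, -218))*(V(208, -55) - 42095) = ((14623 + 29500) + (⅓)*(-218))*((-51 + 208 - 55) - 42095) = (44123 - 218/3)*(102 - 42095) = (132151/3)*(-41993) = -5549416943/3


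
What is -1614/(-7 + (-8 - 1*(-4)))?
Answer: 1614/11 ≈ 146.73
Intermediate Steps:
-1614/(-7 + (-8 - 1*(-4))) = -1614/(-7 + (-8 + 4)) = -1614/(-7 - 4) = -1614/(-11) = -1/11*(-1614) = 1614/11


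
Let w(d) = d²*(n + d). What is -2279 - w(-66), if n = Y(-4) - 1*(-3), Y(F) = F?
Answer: 289573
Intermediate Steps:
n = -1 (n = -4 - 1*(-3) = -4 + 3 = -1)
w(d) = d²*(-1 + d)
-2279 - w(-66) = -2279 - (-66)²*(-1 - 66) = -2279 - 4356*(-67) = -2279 - 1*(-291852) = -2279 + 291852 = 289573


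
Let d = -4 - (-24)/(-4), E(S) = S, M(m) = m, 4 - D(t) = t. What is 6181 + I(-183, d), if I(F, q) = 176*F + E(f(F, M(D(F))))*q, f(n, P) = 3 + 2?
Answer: -26077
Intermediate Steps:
D(t) = 4 - t
f(n, P) = 5
d = -10 (d = -4 - (-24)*(-1)/4 = -4 - 4*3/2 = -4 - 6 = -10)
I(F, q) = 5*q + 176*F (I(F, q) = 176*F + 5*q = 5*q + 176*F)
6181 + I(-183, d) = 6181 + (5*(-10) + 176*(-183)) = 6181 + (-50 - 32208) = 6181 - 32258 = -26077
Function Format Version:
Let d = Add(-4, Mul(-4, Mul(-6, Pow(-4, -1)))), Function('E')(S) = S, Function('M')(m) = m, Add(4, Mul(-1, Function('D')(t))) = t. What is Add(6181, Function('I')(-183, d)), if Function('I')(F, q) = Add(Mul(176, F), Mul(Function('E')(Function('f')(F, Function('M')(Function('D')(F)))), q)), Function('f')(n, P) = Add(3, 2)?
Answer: -26077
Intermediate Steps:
Function('D')(t) = Add(4, Mul(-1, t))
Function('f')(n, P) = 5
d = -10 (d = Add(-4, Mul(-4, Mul(-6, Rational(-1, 4)))) = Add(-4, Mul(-4, Rational(3, 2))) = Add(-4, -6) = -10)
Function('I')(F, q) = Add(Mul(5, q), Mul(176, F)) (Function('I')(F, q) = Add(Mul(176, F), Mul(5, q)) = Add(Mul(5, q), Mul(176, F)))
Add(6181, Function('I')(-183, d)) = Add(6181, Add(Mul(5, -10), Mul(176, -183))) = Add(6181, Add(-50, -32208)) = Add(6181, -32258) = -26077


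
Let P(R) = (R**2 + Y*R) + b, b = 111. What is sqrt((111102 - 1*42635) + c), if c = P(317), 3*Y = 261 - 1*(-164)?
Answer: sqrt(1925778)/3 ≈ 462.57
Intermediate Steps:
Y = 425/3 (Y = (261 - 1*(-164))/3 = (261 + 164)/3 = (1/3)*425 = 425/3 ≈ 141.67)
P(R) = 111 + R**2 + 425*R/3 (P(R) = (R**2 + 425*R/3) + 111 = 111 + R**2 + 425*R/3)
c = 436525/3 (c = 111 + 317**2 + (425/3)*317 = 111 + 100489 + 134725/3 = 436525/3 ≈ 1.4551e+5)
sqrt((111102 - 1*42635) + c) = sqrt((111102 - 1*42635) + 436525/3) = sqrt((111102 - 42635) + 436525/3) = sqrt(68467 + 436525/3) = sqrt(641926/3) = sqrt(1925778)/3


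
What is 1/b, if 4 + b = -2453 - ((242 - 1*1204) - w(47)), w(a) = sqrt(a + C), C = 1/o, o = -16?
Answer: -23920/35759649 - 4*sqrt(751)/35759649 ≈ -0.00067198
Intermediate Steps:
C = -1/16 (C = 1/(-16) = -1/16 ≈ -0.062500)
w(a) = sqrt(-1/16 + a) (w(a) = sqrt(a - 1/16) = sqrt(-1/16 + a))
b = -1495 + sqrt(751)/4 (b = -4 + (-2453 - ((242 - 1*1204) - sqrt(-1 + 16*47)/4)) = -4 + (-2453 - ((242 - 1204) - sqrt(-1 + 752)/4)) = -4 + (-2453 - (-962 - sqrt(751)/4)) = -4 + (-2453 + (962 + sqrt(751)/4)) = -4 + (-1491 + sqrt(751)/4) = -1495 + sqrt(751)/4 ≈ -1488.1)
1/b = 1/(-1495 + sqrt(751)/4)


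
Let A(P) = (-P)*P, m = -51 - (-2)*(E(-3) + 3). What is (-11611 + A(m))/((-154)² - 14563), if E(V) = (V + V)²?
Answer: -12340/9153 ≈ -1.3482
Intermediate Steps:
E(V) = 4*V² (E(V) = (2*V)² = 4*V²)
m = 27 (m = -51 - (-2)*(4*(-3)² + 3) = -51 - (-2)*(4*9 + 3) = -51 - (-2)*(36 + 3) = -51 - (-2)*39 = -51 - 1*(-78) = -51 + 78 = 27)
A(P) = -P²
(-11611 + A(m))/((-154)² - 14563) = (-11611 - 1*27²)/((-154)² - 14563) = (-11611 - 1*729)/(23716 - 14563) = (-11611 - 729)/9153 = -12340*1/9153 = -12340/9153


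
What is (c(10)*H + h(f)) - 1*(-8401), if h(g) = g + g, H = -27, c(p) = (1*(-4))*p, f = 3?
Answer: 9487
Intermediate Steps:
c(p) = -4*p
h(g) = 2*g
(c(10)*H + h(f)) - 1*(-8401) = (-4*10*(-27) + 2*3) - 1*(-8401) = (-40*(-27) + 6) + 8401 = (1080 + 6) + 8401 = 1086 + 8401 = 9487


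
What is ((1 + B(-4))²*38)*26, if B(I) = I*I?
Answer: 285532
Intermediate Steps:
B(I) = I²
((1 + B(-4))²*38)*26 = ((1 + (-4)²)²*38)*26 = ((1 + 16)²*38)*26 = (17²*38)*26 = (289*38)*26 = 10982*26 = 285532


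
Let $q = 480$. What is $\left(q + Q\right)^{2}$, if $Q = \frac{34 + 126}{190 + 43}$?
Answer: $\frac{12544000000}{54289} \approx 2.3106 \cdot 10^{5}$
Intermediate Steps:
$Q = \frac{160}{233} \approx 0.6867$
$\left(q + Q\right)^{2} = \left(480 + \frac{160}{233}\right)^{2} = \left(\frac{112000}{233}\right)^{2} = \frac{12544000000}{54289}$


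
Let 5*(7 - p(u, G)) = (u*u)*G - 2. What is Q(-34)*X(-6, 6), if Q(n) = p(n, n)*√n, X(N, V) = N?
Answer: -236046*I*√34/5 ≈ -2.7527e+5*I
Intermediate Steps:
p(u, G) = 37/5 - G*u²/5 (p(u, G) = 7 - ((u*u)*G - 2)/5 = 7 - (u²*G - 2)/5 = 7 - (G*u² - 2)/5 = 7 - (-2 + G*u²)/5 = 7 + (⅖ - G*u²/5) = 37/5 - G*u²/5)
Q(n) = √n*(37/5 - n³/5) (Q(n) = (37/5 - n*n²/5)*√n = (37/5 - n³/5)*√n = √n*(37/5 - n³/5))
Q(-34)*X(-6, 6) = (√(-34)*(37 - 1*(-34)³)/5)*(-6) = ((I*√34)*(37 - 1*(-39304))/5)*(-6) = ((I*√34)*(37 + 39304)/5)*(-6) = ((⅕)*(I*√34)*39341)*(-6) = (39341*I*√34/5)*(-6) = -236046*I*√34/5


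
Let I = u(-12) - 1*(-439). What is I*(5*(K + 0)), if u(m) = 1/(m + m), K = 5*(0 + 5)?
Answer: 1316875/24 ≈ 54870.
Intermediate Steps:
K = 25 (K = 5*5 = 25)
u(m) = 1/(2*m)
I = 10535/24 (I = (½)/(-12) - 1*(-439) = (½)*(-1/12) + 439 = -1/24 + 439 = 10535/24 ≈ 438.96)
I*(5*(K + 0)) = 10535*(5*(25 + 0))/24 = 10535*(5*25)/24 = (10535/24)*125 = 1316875/24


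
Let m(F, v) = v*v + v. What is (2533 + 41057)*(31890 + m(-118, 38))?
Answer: 1454685480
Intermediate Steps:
m(F, v) = v + v² (m(F, v) = v² + v = v + v²)
(2533 + 41057)*(31890 + m(-118, 38)) = (2533 + 41057)*(31890 + 38*(1 + 38)) = 43590*(31890 + 38*39) = 43590*(31890 + 1482) = 43590*33372 = 1454685480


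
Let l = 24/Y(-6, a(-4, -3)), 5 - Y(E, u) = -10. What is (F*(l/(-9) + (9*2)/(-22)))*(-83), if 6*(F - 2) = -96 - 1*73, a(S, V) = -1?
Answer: -6424283/2970 ≈ -2163.1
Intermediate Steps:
Y(E, u) = 15 (Y(E, u) = 5 - 1*(-10) = 5 + 10 = 15)
F = -157/6 (F = 2 + (-96 - 1*73)/6 = 2 + (-96 - 73)/6 = 2 + (⅙)*(-169) = 2 - 169/6 = -157/6 ≈ -26.167)
l = 8/5 (l = 24/15 = 24*(1/15) = 8/5 ≈ 1.6000)
(F*(l/(-9) + (9*2)/(-22)))*(-83) = -157*((8/5)/(-9) + (9*2)/(-22))/6*(-83) = -157*((8/5)*(-⅑) + 18*(-1/22))/6*(-83) = -157*(-8/45 - 9/11)/6*(-83) = -157/6*(-493/495)*(-83) = (77401/2970)*(-83) = -6424283/2970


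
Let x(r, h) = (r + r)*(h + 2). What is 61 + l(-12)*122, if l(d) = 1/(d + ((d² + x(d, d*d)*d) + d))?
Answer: 1286185/21084 ≈ 61.003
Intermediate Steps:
x(r, h) = 2*r*(2 + h) (x(r, h) = (2*r)*(2 + h) = 2*r*(2 + h))
l(d) = 1/(d² + 2*d + 2*d²*(2 + d²)) (l(d) = 1/(d + ((d² + (2*d*(2 + d*d))*d) + d)) = 1/(d + ((d² + (2*d*(2 + d²))*d) + d)) = 1/(d + ((d² + 2*d²*(2 + d²)) + d)) = 1/(d + (d + d² + 2*d²*(2 + d²))) = 1/(d² + 2*d + 2*d²*(2 + d²)))
61 + l(-12)*122 = 61 + (1/((-12)*(2 + 2*(-12)³ + 5*(-12))))*122 = 61 - 1/(12*(2 + 2*(-1728) - 60))*122 = 61 - 1/(12*(2 - 3456 - 60))*122 = 61 - 1/12/(-3514)*122 = 61 - 1/12*(-1/3514)*122 = 61 + (1/42168)*122 = 61 + 61/21084 = 1286185/21084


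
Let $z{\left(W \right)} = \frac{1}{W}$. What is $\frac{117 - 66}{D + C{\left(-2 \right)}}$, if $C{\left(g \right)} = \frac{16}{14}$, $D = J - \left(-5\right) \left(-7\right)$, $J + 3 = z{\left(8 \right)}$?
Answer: $- \frac{168}{121} \approx -1.3884$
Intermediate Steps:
$J = - \frac{23}{8}$ ($J = -3 + \frac{1}{8} = - \frac{23}{8} \approx -2.875$)
$D = - \frac{303}{8}$ ($D = - \frac{23}{8} - \left(-5\right) \left(-7\right) = - \frac{23}{8} - 35 = - \frac{303}{8} \approx -37.875$)
$C{\left(g \right)} = \frac{8}{7}$ ($C{\left(g \right)} = 16 \cdot \frac{1}{14} = \frac{8}{7}$)
$\frac{117 - 66}{D + C{\left(-2 \right)}} = \frac{117 - 66}{- \frac{303}{8} + \frac{8}{7}} = \frac{51}{- \frac{2057}{56}} = 51 \left(- \frac{56}{2057}\right) = - \frac{168}{121}$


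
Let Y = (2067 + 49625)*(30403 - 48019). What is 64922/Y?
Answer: -32461/455303136 ≈ -7.1295e-5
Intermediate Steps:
Y = -910606272 (Y = 51692*(-17616) = -910606272)
64922/Y = 64922/(-910606272) = 64922*(-1/910606272) = -32461/455303136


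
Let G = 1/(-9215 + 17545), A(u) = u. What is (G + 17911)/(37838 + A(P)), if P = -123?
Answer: 149198631/314165950 ≈ 0.47490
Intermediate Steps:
G = 1/8330 ≈ 0.00012005
(G + 17911)/(37838 + A(P)) = (1/8330 + 17911)/(37838 - 123) = (149198631/8330)/37715 = (149198631/8330)*(1/37715) = 149198631/314165950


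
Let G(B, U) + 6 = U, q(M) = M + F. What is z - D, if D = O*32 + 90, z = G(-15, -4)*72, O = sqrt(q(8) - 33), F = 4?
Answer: -810 - 32*I*sqrt(21) ≈ -810.0 - 146.64*I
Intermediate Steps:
q(M) = 4 + M (q(M) = M + 4 = 4 + M)
G(B, U) = -6 + U
O = I*sqrt(21) (O = sqrt((4 + 8) - 33) = sqrt(12 - 33) = sqrt(-21) = I*sqrt(21) ≈ 4.5826*I)
z = -720 (z = (-6 - 4)*72 = -10*72 = -720)
D = 90 + 32*I*sqrt(21) (D = (I*sqrt(21))*32 + 90 = 32*I*sqrt(21) + 90 = 90 + 32*I*sqrt(21) ≈ 90.0 + 146.64*I)
z - D = -720 - (90 + 32*I*sqrt(21)) = -720 + (-90 - 32*I*sqrt(21)) = -810 - 32*I*sqrt(21)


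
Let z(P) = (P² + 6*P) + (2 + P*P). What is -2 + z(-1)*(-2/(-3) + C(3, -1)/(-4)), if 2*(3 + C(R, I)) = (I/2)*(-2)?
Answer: -55/12 ≈ -4.5833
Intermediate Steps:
C(R, I) = -3 - I/2 (C(R, I) = -3 + ((I/2)*(-2))/2 = -3 + (-I)/2 = -3 - I/2)
z(P) = 2 + 2*P² + 6*P (z(P) = (P² + 6*P) + (2 + P²) = 2 + 2*P² + 6*P)
-2 + z(-1)*(-2/(-3) + C(3, -1)/(-4)) = -2 + (2 + 2*(-1)² + 6*(-1))*(-2/(-3) + (-3 - ½*(-1))/(-4)) = -2 + (2 + 2*1 - 6)*(-2*(-⅓) + (-3 + ½)*(-¼)) = -2 + (2 + 2 - 6)*(⅔ - 5/2*(-¼)) = -2 - 2*(⅔ + 5/8) = -2 - 2*31/24 = -2 - 31/12 = -55/12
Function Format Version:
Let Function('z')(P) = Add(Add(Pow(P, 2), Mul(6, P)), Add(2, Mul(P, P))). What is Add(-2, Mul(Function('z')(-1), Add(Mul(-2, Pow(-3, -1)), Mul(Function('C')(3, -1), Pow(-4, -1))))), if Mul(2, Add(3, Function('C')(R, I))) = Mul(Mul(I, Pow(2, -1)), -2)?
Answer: Rational(-55, 12) ≈ -4.5833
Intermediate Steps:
Function('C')(R, I) = Add(-3, Mul(Rational(-1, 2), I)) (Function('C')(R, I) = Add(-3, Mul(Rational(1, 2), Mul(Mul(I, Pow(2, -1)), -2))) = Add(-3, Mul(Rational(1, 2), Mul(Mul(I, Rational(1, 2)), -2))) = Add(-3, Mul(Rational(1, 2), Mul(Mul(Rational(1, 2), I), -2))) = Add(-3, Mul(Rational(1, 2), Mul(-1, I))) = Add(-3, Mul(Rational(-1, 2), I)))
Function('z')(P) = Add(2, Mul(2, Pow(P, 2)), Mul(6, P)) (Function('z')(P) = Add(Add(Pow(P, 2), Mul(6, P)), Add(2, Pow(P, 2))) = Add(2, Mul(2, Pow(P, 2)), Mul(6, P)))
Add(-2, Mul(Function('z')(-1), Add(Mul(-2, Pow(-3, -1)), Mul(Function('C')(3, -1), Pow(-4, -1))))) = Add(-2, Mul(Add(2, Mul(2, Pow(-1, 2)), Mul(6, -1)), Add(Mul(-2, Pow(-3, -1)), Mul(Add(-3, Mul(Rational(-1, 2), -1)), Pow(-4, -1))))) = Add(-2, Mul(Add(2, Mul(2, 1), -6), Add(Mul(-2, Rational(-1, 3)), Mul(Add(-3, Rational(1, 2)), Rational(-1, 4))))) = Add(-2, Mul(Add(2, 2, -6), Add(Rational(2, 3), Mul(Rational(-5, 2), Rational(-1, 4))))) = Add(-2, Mul(-2, Add(Rational(2, 3), Rational(5, 8)))) = Add(-2, Mul(-2, Rational(31, 24))) = Add(-2, Rational(-31, 12)) = Rational(-55, 12)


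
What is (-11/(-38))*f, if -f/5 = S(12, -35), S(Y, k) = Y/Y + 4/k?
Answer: -341/266 ≈ -1.2820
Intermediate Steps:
S(Y, k) = 1 + 4/k
f = -31/7 (f = -5*(4 - 35)/(-35) = -(-1)*(-31)/7 = -5*31/35 = -31/7 ≈ -4.4286)
(-11/(-38))*f = -11/(-38)*(-31/7) = -11*(-1/38)*(-31/7) = (11/38)*(-31/7) = -341/266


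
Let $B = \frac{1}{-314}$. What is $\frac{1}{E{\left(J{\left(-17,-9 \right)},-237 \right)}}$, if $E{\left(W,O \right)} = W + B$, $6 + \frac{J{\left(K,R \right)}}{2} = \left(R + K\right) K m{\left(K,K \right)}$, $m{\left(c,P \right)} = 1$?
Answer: $\frac{314}{273807} \approx 0.0011468$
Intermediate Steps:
$B = - \frac{1}{314} \approx -0.0031847$
$J{\left(K,R \right)} = -12 + 2 K \left(K + R\right)$ ($J{\left(K,R \right)} = -12 + 2 \left(R + K\right) K 1 = -12 + 2 \left(K + R\right) K 1 = -12 + 2 K \left(K + R\right) 1 = -12 + 2 K \left(K + R\right)$)
$E{\left(W,O \right)} = - \frac{1}{314} + W$ ($E{\left(W,O \right)} = W - \frac{1}{314} = - \frac{1}{314} + W$)
$\frac{1}{E{\left(J{\left(-17,-9 \right)},-237 \right)}} = \frac{1}{- \frac{1}{314} + \left(-12 + 2 \left(-17\right)^{2} + 2 \left(-17\right) \left(-9\right)\right)} = \frac{1}{- \frac{1}{314} + \left(-12 + 2 \cdot 289 + 306\right)} = \frac{1}{- \frac{1}{314} + \left(-12 + 578 + 306\right)} = \frac{1}{- \frac{1}{314} + 872} = \frac{1}{\frac{273807}{314}} = \frac{314}{273807}$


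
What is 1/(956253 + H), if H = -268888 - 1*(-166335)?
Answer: 1/853700 ≈ 1.1714e-6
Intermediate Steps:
H = -102553 (H = -268888 + 166335 = -102553)
1/(956253 + H) = 1/(956253 - 102553) = 1/853700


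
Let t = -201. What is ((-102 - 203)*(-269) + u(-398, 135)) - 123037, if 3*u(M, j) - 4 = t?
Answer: -123173/3 ≈ -41058.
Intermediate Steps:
u(M, j) = -197/3 (u(M, j) = 4/3 + (1/3)*(-201) = 4/3 - 67 = -197/3)
((-102 - 203)*(-269) + u(-398, 135)) - 123037 = ((-102 - 203)*(-269) - 197/3) - 123037 = (-305*(-269) - 197/3) - 123037 = (82045 - 197/3) - 123037 = 245938/3 - 123037 = -123173/3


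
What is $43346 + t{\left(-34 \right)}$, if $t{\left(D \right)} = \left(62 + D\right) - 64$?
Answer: $43310$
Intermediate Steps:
$t{\left(D \right)} = -2 + D$
$43346 + t{\left(-34 \right)} = 43346 - 36 = 43310$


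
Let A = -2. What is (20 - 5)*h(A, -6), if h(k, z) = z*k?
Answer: 180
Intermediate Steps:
h(k, z) = k*z
(20 - 5)*h(A, -6) = (20 - 5)*(-2*(-6)) = 15*12 = 180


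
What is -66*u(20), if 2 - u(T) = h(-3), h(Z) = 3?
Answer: 66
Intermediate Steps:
u(T) = -1 (u(T) = 2 - 1*3 = 2 - 3 = -1)
-66*u(20) = -66*(-1) = 66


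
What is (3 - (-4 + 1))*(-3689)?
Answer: -22134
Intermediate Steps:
(3 - (-4 + 1))*(-3689) = (3 - 1*(-3))*(-3689) = (3 + 3)*(-3689) = 6*(-3689) = -22134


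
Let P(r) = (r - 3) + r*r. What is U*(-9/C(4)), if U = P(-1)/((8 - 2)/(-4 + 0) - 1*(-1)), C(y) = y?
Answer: -27/2 ≈ -13.500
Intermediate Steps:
P(r) = -3 + r + r² (P(r) = (-3 + r) + r² = -3 + r + r²)
U = 6 (U = (-3 - 1 + (-1)²)/((8 - 2)/(-4 + 0) - 1*(-1)) = (-3 - 1 + 1)/(6/(-4) + 1) = -3/(6*(-¼) + 1) = -3/(-3/2 + 1) = -3/(-½) = -3*(-2) = 6)
U*(-9/C(4)) = 6*(-9/4) = -27/2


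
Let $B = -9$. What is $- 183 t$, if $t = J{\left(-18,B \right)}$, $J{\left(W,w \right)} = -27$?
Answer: $4941$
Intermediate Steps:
$t = -27$
$- 183 t = \left(-183\right) \left(-27\right) = 4941$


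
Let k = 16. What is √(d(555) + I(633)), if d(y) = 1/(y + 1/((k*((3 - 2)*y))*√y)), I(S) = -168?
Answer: 2*√(-42 - 206990580*√555)/√(1 + 4928400*√555) ≈ 12.961*I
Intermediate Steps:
d(y) = 1/(y + 1/(16*y^(3/2))) (d(y) = 1/(y + 1/((16*((3 - 2)*y))*√y)) = 1/(y + 1/((16*(1*y))*√y)) = 1/(y + 1/((16*y)*√y)) = 1/(y + 1/(16*y^(3/2))))
√(d(555) + I(633)) = √(16*555^(3/2)/(1 + 16*555^(5/2)) - 168) = √(16*(555*√555)/(1 + 16*(308025*√555)) - 168) = √(16*(555*√555)/(1 + 4928400*√555) - 168) = √(8880*√555/(1 + 4928400*√555) - 168) = √(-168 + 8880*√555/(1 + 4928400*√555))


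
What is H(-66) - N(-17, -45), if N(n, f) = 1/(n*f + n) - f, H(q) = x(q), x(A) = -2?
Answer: -35157/748 ≈ -47.001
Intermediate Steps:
H(q) = -2
N(n, f) = 1/(n + f*n) - f (N(n, f) = 1/(f*n + n) - f = 1/(n + f*n) - f)
H(-66) - N(-17, -45) = -2 - (1 - 1*(-45)*(-17) - 1*(-17)*(-45)²)/((-17)*(1 - 45)) = -2 - (-1)*(1 - 765 - 1*(-17)*2025)/(17*(-44)) = -2 - (-1)*(-1)*(1 - 765 + 34425)/(17*44) = -2 - (-1)*(-1)*33661/(17*44) = -2 - 1*33661/748 = -2 - 33661/748 = -35157/748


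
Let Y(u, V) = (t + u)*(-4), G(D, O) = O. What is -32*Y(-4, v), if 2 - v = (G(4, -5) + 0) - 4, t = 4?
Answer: 0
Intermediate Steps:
v = 11 (v = 2 - ((-5 + 0) - 4) = 2 - (-5 - 4) = 2 - 1*(-9) = 2 + 9 = 11)
Y(u, V) = -16 - 4*u (Y(u, V) = (4 + u)*(-4) = -16 - 4*u)
-32*Y(-4, v) = -32*(-16 - 4*(-4)) = -32*(-16 + 16) = -32*0 = 0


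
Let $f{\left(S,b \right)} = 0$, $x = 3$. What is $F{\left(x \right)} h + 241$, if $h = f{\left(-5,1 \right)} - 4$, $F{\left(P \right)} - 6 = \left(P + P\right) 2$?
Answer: $169$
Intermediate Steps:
$F{\left(P \right)} = 6 + 4 P$ ($F{\left(P \right)} = 6 + \left(P + P\right) 2 = 6 + 2 P 2 = 6 + 4 P$)
$h = -4$ ($h = 0 - 4 = -4$)
$F{\left(x \right)} h + 241 = \left(6 + 4 \cdot 3\right) \left(-4\right) + 241 = \left(6 + 12\right) \left(-4\right) + 241 = 18 \left(-4\right) + 241 = -72 + 241 = 169$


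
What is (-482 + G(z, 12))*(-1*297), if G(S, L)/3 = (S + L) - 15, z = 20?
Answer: 128007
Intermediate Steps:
G(S, L) = -45 + 3*L + 3*S (G(S, L) = 3*((S + L) - 15) = 3*((L + S) - 15) = 3*(-15 + L + S) = -45 + 3*L + 3*S)
(-482 + G(z, 12))*(-1*297) = (-482 + (-45 + 3*12 + 3*20))*(-1*297) = (-482 + (-45 + 36 + 60))*(-297) = (-482 + 51)*(-297) = -431*(-297) = 128007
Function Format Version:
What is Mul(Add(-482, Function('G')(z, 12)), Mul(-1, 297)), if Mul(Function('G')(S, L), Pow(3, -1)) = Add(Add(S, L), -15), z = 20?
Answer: 128007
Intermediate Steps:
Function('G')(S, L) = Add(-45, Mul(3, L), Mul(3, S)) (Function('G')(S, L) = Mul(3, Add(Add(S, L), -15)) = Mul(3, Add(Add(L, S), -15)) = Mul(3, Add(-15, L, S)) = Add(-45, Mul(3, L), Mul(3, S)))
Mul(Add(-482, Function('G')(z, 12)), Mul(-1, 297)) = Mul(Add(-482, Add(-45, Mul(3, 12), Mul(3, 20))), Mul(-1, 297)) = Mul(Add(-482, Add(-45, 36, 60)), -297) = Mul(Add(-482, 51), -297) = Mul(-431, -297) = 128007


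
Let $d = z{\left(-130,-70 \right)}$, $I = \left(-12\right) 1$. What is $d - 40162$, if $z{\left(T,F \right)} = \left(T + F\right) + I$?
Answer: $-40374$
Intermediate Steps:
$I = -12$
$z{\left(T,F \right)} = -12 + F + T$ ($z{\left(T,F \right)} = \left(T + F\right) - 12 = \left(F + T\right) - 12 = -12 + F + T$)
$d = -212$ ($d = -12 - 70 - 130 = -212$)
$d - 40162 = -212 - 40162 = -40374$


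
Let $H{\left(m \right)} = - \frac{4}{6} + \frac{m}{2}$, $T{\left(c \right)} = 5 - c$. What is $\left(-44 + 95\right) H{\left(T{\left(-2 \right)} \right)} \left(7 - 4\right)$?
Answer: $\frac{867}{2} \approx 433.5$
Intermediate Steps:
$H{\left(m \right)} = - \frac{2}{3} + \frac{m}{2}$ ($H{\left(m \right)} = \left(-4\right) \frac{1}{6} + m \frac{1}{2} = - \frac{2}{3} + \frac{m}{2}$)
$\left(-44 + 95\right) H{\left(T{\left(-2 \right)} \right)} \left(7 - 4\right) = \left(-44 + 95\right) \left(- \frac{2}{3} + \frac{5 - -2}{2}\right) \left(7 - 4\right) = 51 \left(- \frac{2}{3} + \frac{5 + 2}{2}\right) 3 = 51 \left(- \frac{2}{3} + \frac{1}{2} \cdot 7\right) 3 = 51 \left(- \frac{2}{3} + \frac{7}{2}\right) 3 = 51 \cdot \frac{17}{6} \cdot 3 = 51 \cdot \frac{17}{2} = \frac{867}{2}$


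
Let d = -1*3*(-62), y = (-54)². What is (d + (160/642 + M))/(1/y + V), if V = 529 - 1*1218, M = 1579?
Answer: -550778940/214976161 ≈ -2.5620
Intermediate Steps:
y = 2916
d = 186 (d = -3*(-62) = 186)
V = -689 (V = 529 - 1218 = -689)
(d + (160/642 + M))/(1/y + V) = (186 + (160/642 + 1579))/(1/2916 - 689) = (186 + (160*(1/642) + 1579))/(1/2916 - 689) = (186 + (80/321 + 1579))/(-2009123/2916) = (186 + 506939/321)*(-2916/2009123) = (566645/321)*(-2916/2009123) = -550778940/214976161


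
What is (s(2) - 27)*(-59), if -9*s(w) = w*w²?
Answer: 14809/9 ≈ 1645.4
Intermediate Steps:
s(w) = -w³/9 (s(w) = -w*w²/9 = -w³/9)
(s(2) - 27)*(-59) = (-⅑*2³ - 27)*(-59) = (-⅑*8 - 27)*(-59) = (-8/9 - 27)*(-59) = -251/9*(-59) = 14809/9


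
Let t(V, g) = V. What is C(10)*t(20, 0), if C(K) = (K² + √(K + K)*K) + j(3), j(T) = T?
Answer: 2060 + 400*√5 ≈ 2954.4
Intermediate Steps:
C(K) = 3 + K² + √2*K^(3/2) (C(K) = (K² + √(K + K)*K) + 3 = (K² + √(2*K)*K) + 3 = (K² + (√2*√K)*K) + 3 = (K² + √2*K^(3/2)) + 3 = 3 + K² + √2*K^(3/2))
C(10)*t(20, 0) = (3 + 10² + √2*10^(3/2))*20 = (3 + 100 + √2*(10*√10))*20 = (3 + 100 + 20*√5)*20 = (103 + 20*√5)*20 = 2060 + 400*√5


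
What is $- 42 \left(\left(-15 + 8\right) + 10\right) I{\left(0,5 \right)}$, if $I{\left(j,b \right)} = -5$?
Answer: $630$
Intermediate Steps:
$- 42 \left(\left(-15 + 8\right) + 10\right) I{\left(0,5 \right)} = - 42 \left(\left(-15 + 8\right) + 10\right) \left(-5\right) = - 42 \left(-7 + 10\right) \left(-5\right) = \left(-42\right) 3 \left(-5\right) = \left(-126\right) \left(-5\right) = 630$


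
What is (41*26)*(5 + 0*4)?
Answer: 5330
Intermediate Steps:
(41*26)*(5 + 0*4) = 1066*(5 + 0) = 1066*5 = 5330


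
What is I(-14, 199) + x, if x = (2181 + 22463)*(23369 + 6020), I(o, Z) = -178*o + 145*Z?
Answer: 724293863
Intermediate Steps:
x = 724262516 (x = 24644*29389 = 724262516)
I(-14, 199) + x = (-178*(-14) + 145*199) + 724262516 = (2492 + 28855) + 724262516 = 31347 + 724262516 = 724293863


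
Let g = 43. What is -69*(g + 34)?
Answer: -5313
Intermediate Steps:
-69*(g + 34) = -69*(43 + 34) = -69*77 = -5313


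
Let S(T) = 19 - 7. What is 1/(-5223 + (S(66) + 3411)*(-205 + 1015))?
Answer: 1/2767407 ≈ 3.6135e-7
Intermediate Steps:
S(T) = 12
1/(-5223 + (S(66) + 3411)*(-205 + 1015)) = 1/(-5223 + (12 + 3411)*(-205 + 1015)) = 1/(-5223 + 3423*810) = 1/(-5223 + 2772630) = 1/2767407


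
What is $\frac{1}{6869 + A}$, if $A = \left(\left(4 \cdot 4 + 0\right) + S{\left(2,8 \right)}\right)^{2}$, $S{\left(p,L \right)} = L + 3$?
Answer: $\frac{1}{7598} \approx 0.00013161$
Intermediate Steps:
$S{\left(p,L \right)} = 3 + L$
$A = 729$ ($A = \left(\left(4 \cdot 4 + 0\right) + \left(3 + 8\right)\right)^{2} = \left(\left(16 + 0\right) + 11\right)^{2} = \left(16 + 11\right)^{2} = 27^{2} = 729$)
$\frac{1}{6869 + A} = \frac{1}{6869 + 729} = \frac{1}{7598}$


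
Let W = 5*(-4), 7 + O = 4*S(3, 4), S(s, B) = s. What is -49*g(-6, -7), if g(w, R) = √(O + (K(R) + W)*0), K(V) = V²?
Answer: -49*√5 ≈ -109.57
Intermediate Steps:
O = 5 (O = -7 + 4*3 = -7 + 12 = 5)
W = -20
g(w, R) = √5 (g(w, R) = √(5 + (R² - 20)*0) = √(5 + (-20 + R²)*0) = √(5 + 0) = √5)
-49*g(-6, -7) = -49*√5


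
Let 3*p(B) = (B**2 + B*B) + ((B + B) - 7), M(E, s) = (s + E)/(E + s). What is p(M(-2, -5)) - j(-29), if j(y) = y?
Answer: 28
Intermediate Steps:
M(E, s) = 1 (M(E, s) = (E + s)/(E + s) = 1)
p(B) = -7/3 + 2*B/3 + 2*B**2/3 (p(B) = ((B**2 + B*B) + ((B + B) - 7))/3 = ((B**2 + B**2) + (2*B - 7))/3 = (2*B**2 + (-7 + 2*B))/3 = (-7 + 2*B + 2*B**2)/3 = -7/3 + 2*B/3 + 2*B**2/3)
p(M(-2, -5)) - j(-29) = (-7/3 + (2/3)*1 + (2/3)*1**2) - 1*(-29) = (-7/3 + 2/3 + (2/3)*1) + 29 = (-7/3 + 2/3 + 2/3) + 29 = -1 + 29 = 28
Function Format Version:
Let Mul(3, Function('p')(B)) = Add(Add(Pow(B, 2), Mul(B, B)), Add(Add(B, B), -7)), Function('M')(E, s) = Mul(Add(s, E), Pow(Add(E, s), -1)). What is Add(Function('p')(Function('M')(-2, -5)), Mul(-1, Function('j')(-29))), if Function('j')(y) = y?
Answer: 28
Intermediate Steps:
Function('M')(E, s) = 1 (Function('M')(E, s) = Mul(Add(E, s), Pow(Add(E, s), -1)) = 1)
Function('p')(B) = Add(Rational(-7, 3), Mul(Rational(2, 3), B), Mul(Rational(2, 3), Pow(B, 2))) (Function('p')(B) = Mul(Rational(1, 3), Add(Add(Pow(B, 2), Mul(B, B)), Add(Add(B, B), -7))) = Mul(Rational(1, 3), Add(Add(Pow(B, 2), Pow(B, 2)), Add(Mul(2, B), -7))) = Mul(Rational(1, 3), Add(Mul(2, Pow(B, 2)), Add(-7, Mul(2, B)))) = Mul(Rational(1, 3), Add(-7, Mul(2, B), Mul(2, Pow(B, 2)))) = Add(Rational(-7, 3), Mul(Rational(2, 3), B), Mul(Rational(2, 3), Pow(B, 2))))
Add(Function('p')(Function('M')(-2, -5)), Mul(-1, Function('j')(-29))) = Add(Add(Rational(-7, 3), Mul(Rational(2, 3), 1), Mul(Rational(2, 3), Pow(1, 2))), Mul(-1, -29)) = Add(Add(Rational(-7, 3), Rational(2, 3), Mul(Rational(2, 3), 1)), 29) = Add(Add(Rational(-7, 3), Rational(2, 3), Rational(2, 3)), 29) = Add(-1, 29) = 28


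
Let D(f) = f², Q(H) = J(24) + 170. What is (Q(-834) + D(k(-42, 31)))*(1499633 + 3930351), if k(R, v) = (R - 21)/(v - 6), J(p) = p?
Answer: 679937166496/625 ≈ 1.0879e+9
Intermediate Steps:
k(R, v) = (-21 + R)/(-6 + v)
Q(H) = 194 (Q(H) = 24 + 170 = 194)
(Q(-834) + D(k(-42, 31)))*(1499633 + 3930351) = (194 + ((-21 - 42)/(-6 + 31))²)*(1499633 + 3930351) = (194 + (-63/25)²)*5429984 = (194 + 3969/625)*5429984 = (125219/625)*5429984 = 679937166496/625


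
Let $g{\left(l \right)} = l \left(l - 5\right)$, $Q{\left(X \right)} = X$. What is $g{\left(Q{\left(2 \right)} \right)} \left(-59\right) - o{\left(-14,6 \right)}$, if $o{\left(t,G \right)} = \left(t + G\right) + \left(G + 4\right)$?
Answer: $352$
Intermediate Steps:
$o{\left(t,G \right)} = 4 + t + 2 G$ ($o{\left(t,G \right)} = \left(G + t\right) + \left(4 + G\right) = 4 + t + 2 G$)
$g{\left(l \right)} = l \left(-5 + l\right)$
$g{\left(Q{\left(2 \right)} \right)} \left(-59\right) - o{\left(-14,6 \right)} = 2 \left(-5 + 2\right) \left(-59\right) - \left(4 - 14 + 2 \cdot 6\right) = 2 \left(-3\right) \left(-59\right) - \left(4 - 14 + 12\right) = \left(-6\right) \left(-59\right) - 2 = 354 - 2 = 352$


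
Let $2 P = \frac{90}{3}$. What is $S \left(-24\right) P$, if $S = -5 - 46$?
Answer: $18360$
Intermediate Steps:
$P = 15$ ($P = \frac{90 \cdot \frac{1}{3}}{2} = \frac{1}{2} \cdot 30 = 15$)
$S = -51$ ($S = -5 - 46 = -51$)
$S \left(-24\right) P = \left(-51\right) \left(-24\right) 15 = 1224 \cdot 15 = 18360$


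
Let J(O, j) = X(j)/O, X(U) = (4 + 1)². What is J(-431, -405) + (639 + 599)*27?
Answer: 14406581/431 ≈ 33426.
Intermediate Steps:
X(U) = 25 (X(U) = 5² = 25)
J(O, j) = 25/O
J(-431, -405) + (639 + 599)*27 = 25/(-431) + (639 + 599)*27 = 25*(-1/431) + 1238*27 = -25/431 + 33426 = 14406581/431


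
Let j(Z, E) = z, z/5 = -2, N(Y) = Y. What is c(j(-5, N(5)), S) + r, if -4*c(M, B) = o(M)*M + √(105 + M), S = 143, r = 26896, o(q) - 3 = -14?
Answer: 53737/2 - √95/4 ≈ 26866.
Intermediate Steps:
o(q) = -11 (o(q) = 3 - 14 = -11)
z = -10 (z = 5*(-2) = -10)
j(Z, E) = -10
c(M, B) = -√(105 + M)/4 + 11*M/4 (c(M, B) = -(-11*M + √(105 + M))/4 = -(√(105 + M) - 11*M)/4 = -√(105 + M)/4 + 11*M/4)
c(j(-5, N(5)), S) + r = (-√(105 - 10)/4 + (11/4)*(-10)) + 26896 = (-√95/4 - 55/2) + 26896 = (-55/2 - √95/4) + 26896 = 53737/2 - √95/4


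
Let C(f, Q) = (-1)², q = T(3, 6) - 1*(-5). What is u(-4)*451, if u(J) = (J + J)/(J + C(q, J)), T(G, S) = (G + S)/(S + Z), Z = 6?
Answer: 3608/3 ≈ 1202.7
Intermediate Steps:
T(G, S) = (G + S)/(6 + S) (T(G, S) = (G + S)/(S + 6) = (G + S)/(6 + S))
q = 23/4 (q = (3 + 6)/(6 + 6) - 1*(-5) = 9/12 + 5 = (1/12)*9 + 5 = ¾ + 5 = 23/4 ≈ 5.7500)
C(f, Q) = 1
u(J) = 2*J/(1 + J) (u(J) = (J + J)/(J + 1) = (2*J)/(1 + J) = 2*J/(1 + J))
u(-4)*451 = (2*(-4)/(1 - 4))*451 = (2*(-4)/(-3))*451 = (2*(-4)*(-⅓))*451 = (8/3)*451 = 3608/3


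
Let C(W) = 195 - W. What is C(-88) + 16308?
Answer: 16591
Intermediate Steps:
C(-88) + 16308 = (195 - 1*(-88)) + 16308 = (195 + 88) + 16308 = 283 + 16308 = 16591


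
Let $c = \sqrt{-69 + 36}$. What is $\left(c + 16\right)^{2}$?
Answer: $\left(16 + i \sqrt{33}\right)^{2} \approx 223.0 + 183.83 i$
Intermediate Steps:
$c = i \sqrt{33}$ ($c = \sqrt{-33} = i \sqrt{33} \approx 5.7446 i$)
$\left(c + 16\right)^{2} = \left(i \sqrt{33} + 16\right)^{2} = \left(16 + i \sqrt{33}\right)^{2}$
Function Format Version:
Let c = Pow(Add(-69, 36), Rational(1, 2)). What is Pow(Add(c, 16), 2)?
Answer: Pow(Add(16, Mul(I, Pow(33, Rational(1, 2)))), 2) ≈ Add(223.00, Mul(183.83, I))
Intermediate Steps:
c = Mul(I, Pow(33, Rational(1, 2))) (c = Pow(-33, Rational(1, 2)) = Mul(I, Pow(33, Rational(1, 2))) ≈ Mul(5.7446, I))
Pow(Add(c, 16), 2) = Pow(Add(Mul(I, Pow(33, Rational(1, 2))), 16), 2) = Pow(Add(16, Mul(I, Pow(33, Rational(1, 2)))), 2)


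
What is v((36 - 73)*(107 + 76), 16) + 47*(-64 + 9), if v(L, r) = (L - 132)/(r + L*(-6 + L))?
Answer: -118618116458/45887083 ≈ -2585.0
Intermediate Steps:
v(L, r) = (-132 + L)/(r + L*(-6 + L))
v((36 - 73)*(107 + 76), 16) + 47*(-64 + 9) = (-132 + (36 - 73)*(107 + 76))/(16 + ((36 - 73)*(107 + 76))² - 6*(36 - 73)*(107 + 76)) + 47*(-64 + 9) = (-132 - 37*183)/(16 + (-37*183)² - (-222)*183) + 47*(-55) = (-132 - 6771)/(16 + (-6771)² - 6*(-6771)) - 2585 = -6903/(16 + 45846441 + 40626) - 2585 = -6903/45887083 - 2585 = -118618116458/45887083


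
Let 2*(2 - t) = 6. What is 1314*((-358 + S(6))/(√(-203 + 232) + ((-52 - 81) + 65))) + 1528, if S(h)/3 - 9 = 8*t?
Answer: 7748224/919 + 93294*√29/919 ≈ 8977.8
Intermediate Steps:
t = -1 (t = 2 - ½*6 = 2 - 3 = -1)
S(h) = 3 (S(h) = 27 + 3*(8*(-1)) = 27 + 3*(-8) = 27 - 24 = 3)
1314*((-358 + S(6))/(√(-203 + 232) + ((-52 - 81) + 65))) + 1528 = 1314*((-358 + 3)/(√(-203 + 232) + ((-52 - 81) + 65))) + 1528 = 1314*(-355/(√29 + (-133 + 65))) + 1528 = 1314*(-355/(√29 - 68)) + 1528 = 1314*(-355/(-68 + √29)) + 1528 = -466470/(-68 + √29) + 1528 = 1528 - 466470/(-68 + √29)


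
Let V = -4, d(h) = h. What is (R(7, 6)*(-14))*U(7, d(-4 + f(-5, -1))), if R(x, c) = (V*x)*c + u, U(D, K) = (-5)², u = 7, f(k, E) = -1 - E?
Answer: 56350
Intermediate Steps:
U(D, K) = 25
R(x, c) = 7 - 4*c*x (R(x, c) = (-4*x)*c + 7 = -4*c*x + 7 = 7 - 4*c*x)
(R(7, 6)*(-14))*U(7, d(-4 + f(-5, -1))) = ((7 - 4*6*7)*(-14))*25 = ((7 - 168)*(-14))*25 = -161*(-14)*25 = 2254*25 = 56350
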